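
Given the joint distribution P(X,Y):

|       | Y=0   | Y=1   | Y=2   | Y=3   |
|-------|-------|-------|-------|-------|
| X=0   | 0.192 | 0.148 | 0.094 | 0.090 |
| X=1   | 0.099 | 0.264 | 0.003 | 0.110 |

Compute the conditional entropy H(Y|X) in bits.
1.7130 bits

H(Y|X) = H(X,Y) - H(X)

H(X,Y) = -Σ_{x,y} P(x,y) log₂ P(x,y). Per-cell terms -P(x,y)·log₂P(x,y):
  X=0: 0.457118, 0.407937, 0.320652, 0.312654
  X=1: 0.330306, 0.507247, 0.025142, 0.350287
Sum of the 8 terms: H(X,Y) = 2.71134 bits

Marginal of X (row sums):
  P(X=0) = 0.192 + 0.148 + 0.094 + 0.090 = 0.524
  P(X=1) = 0.099 + 0.264 + 0.003 + 0.110 = 0.476
H(X) = -[0.524·log₂(0.524) + 0.476·log₂(0.476)]
  = 0.488557 + 0.509780 = 0.99834 bits

H(Y|X) = H(X,Y) - H(X) = 2.71134 - 0.99834 = 1.7130 bits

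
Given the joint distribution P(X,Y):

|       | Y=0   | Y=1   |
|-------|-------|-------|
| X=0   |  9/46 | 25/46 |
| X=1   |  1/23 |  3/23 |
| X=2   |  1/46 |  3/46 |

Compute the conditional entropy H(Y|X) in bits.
0.8279 bits

H(Y|X) = H(X,Y) - H(X)

H(X,Y) = -Σ_{x,y} P(x,y) log₂ P(x,y). Per-cell terms -P(x,y)·log₂P(x,y):
  X=0: 0.46049, 0.47810
  X=1: 0.19668, 0.38330
  X=2: 0.12008, 0.25687
Sum of the 6 terms: H(X,Y) = 1.8955 bits

Marginal of X (row sums):
  P(X=0) = 9/46 + 25/46 = 17/23
  P(X=1) = 1/23 + 3/23 = 4/23
  P(X=2) = 1/46 + 3/46 = 2/23
H(X) = -[(17/23)·log₂(17/23) + (4/23)·log₂(4/23) + (2/23)·log₂(2/23)]
  = 0.32233 + 0.43888 + 0.30640 = 1.0676 bits

H(Y|X) = H(X,Y) - H(X) = 1.8955 - 1.0676 = 0.8279 bits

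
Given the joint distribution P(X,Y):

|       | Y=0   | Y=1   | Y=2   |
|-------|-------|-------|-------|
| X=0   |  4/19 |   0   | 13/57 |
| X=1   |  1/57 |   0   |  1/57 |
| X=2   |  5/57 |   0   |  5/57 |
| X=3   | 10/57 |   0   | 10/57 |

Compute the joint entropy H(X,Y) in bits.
2.6613 bits

H(X,Y) = -Σ_{x,y} P(x,y) log₂ P(x,y). Per-cell terms -P(x,y)·log₂P(x,y):
  X=0: 0.47325, 0.00000, 0.48635
  X=1: 0.10233, 0.00000, 0.10233
  X=2: 0.30798, 0.00000, 0.30798
  X=3: 0.44052, 0.00000, 0.44052
  (cells with P = 0 contribute 0)
Sum of the 12 terms: H(X,Y) = 2.6613 bits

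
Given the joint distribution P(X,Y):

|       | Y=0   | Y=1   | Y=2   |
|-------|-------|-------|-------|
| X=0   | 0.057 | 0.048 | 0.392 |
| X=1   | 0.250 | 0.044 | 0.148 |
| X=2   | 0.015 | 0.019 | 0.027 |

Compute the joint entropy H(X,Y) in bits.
2.4219 bits

H(X,Y) = -Σ_{x,y} P(x,y) log₂ P(x,y). Per-cell terms -P(x,y)·log₂P(x,y):
  X=0: 0.2356, 0.2103, 0.5296
  X=1: 0.5000, 0.1983, 0.4079
  X=2: 0.0909, 0.1086, 0.1407
Sum of the 9 terms: H(X,Y) = 2.4219 bits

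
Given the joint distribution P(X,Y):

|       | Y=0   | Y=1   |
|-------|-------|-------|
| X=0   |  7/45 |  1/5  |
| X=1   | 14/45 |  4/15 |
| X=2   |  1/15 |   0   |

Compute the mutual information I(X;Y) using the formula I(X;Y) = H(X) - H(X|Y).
0.0699 bits

I(X;Y) = H(X) - H(X|Y)

Marginal of X (row sums):
  P(X=0) = 7/45 + 1/5 = 16/45
  P(X=1) = 14/45 + 4/15 = 26/45
  P(X=2) = 1/15 + 0 = 1/15
H(X) = -[(16/45)·log₂(16/45) + (26/45)·log₂(26/45) + (1/15)·log₂(1/15)]
  = 0.530437 + 0.457261 + 0.260459 = 1.248157 bits

Marginal of Y (column sums):
  P(Y=0) = 7/45 + 14/45 + 1/15 = 8/15
  P(Y=1) = 1/5 + 4/15 + 0 = 7/15
H(X|Y) = Σ_y P(y)·H(X|Y=y):
  Y=0: P(Y=0) = 8/15, P(X|Y=0) = (7/24, 7/12, 1/8) → H(X|Y=0) = 1.347073
  Y=1: P(Y=1) = 7/15, P(X|Y=1) = (3/7, 4/7, 0) → H(X|Y=1) = 0.985228
H(X|Y) = (8/15)·1.347073 + (7/15)·0.985228 = 1.178212 bits

I(X;Y) = H(X) - H(X|Y) = 1.248157 - 1.178212 = 0.0699 bits

Cross-check via I(X;Y) = H(X) + H(Y) - H(X,Y): computing H(Y) from the column sums and H(X,Y) from the 6 cells in the same way gives H(Y) = 0.996792 bits and H(X,Y) = 2.175004 bits, so
I(X;Y) = 1.248157 + 0.996792 - 2.175004 = 0.0699 bits ✓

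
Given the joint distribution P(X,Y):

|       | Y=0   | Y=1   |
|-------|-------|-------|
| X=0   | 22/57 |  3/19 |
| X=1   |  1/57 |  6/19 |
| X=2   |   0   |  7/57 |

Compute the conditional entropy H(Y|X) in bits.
0.5718 bits

H(Y|X) = H(X,Y) - H(X)

H(X,Y) = -Σ_{x,y} P(x,y) log₂ P(x,y). Per-cell terms -P(x,y)·log₂P(x,y):
  X=0: 0.5301, 0.4205
  X=1: 0.1023, 0.5251
  X=2: 0.0000, 0.3716
  (cells with P = 0 contribute 0)
Sum of the 6 terms: H(X,Y) = 1.9496 bits

Marginal of X (row sums):
  P(X=0) = 22/57 + 3/19 = 31/57
  P(X=1) = 1/57 + 6/19 = 1/3
  P(X=2) = 0 + 7/57 = 7/57
H(X) = -[(31/57)·log₂(31/57) + (1/3)·log₂(1/3) + (7/57)·log₂(7/57)]
  = 0.4779 + 0.5283 + 0.3716 = 1.3778 bits

H(Y|X) = H(X,Y) - H(X) = 1.9496 - 1.3778 = 0.5718 bits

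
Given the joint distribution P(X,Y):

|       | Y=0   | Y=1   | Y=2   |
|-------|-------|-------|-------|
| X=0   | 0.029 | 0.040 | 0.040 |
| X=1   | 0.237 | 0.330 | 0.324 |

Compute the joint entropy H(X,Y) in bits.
2.0665 bits

H(X,Y) = -Σ_{x,y} P(x,y) log₂ P(x,y). Per-cell terms -P(x,y)·log₂P(x,y):
  X=0: 0.14813, 0.18575, 0.18575
  X=1: 0.49226, 0.52782, 0.52680
Sum of the 6 terms: H(X,Y) = 2.0665 bits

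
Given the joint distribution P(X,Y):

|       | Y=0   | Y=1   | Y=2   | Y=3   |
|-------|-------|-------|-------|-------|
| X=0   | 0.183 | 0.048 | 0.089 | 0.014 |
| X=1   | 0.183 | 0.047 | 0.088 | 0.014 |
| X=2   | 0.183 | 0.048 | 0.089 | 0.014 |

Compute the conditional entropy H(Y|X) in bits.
1.5765 bits

H(Y|X) = H(X,Y) - H(X)

H(X,Y) = -Σ_{x,y} P(x,y) log₂ P(x,y). Per-cell terms -P(x,y)·log₂P(x,y):
  X=0: 0.448365, 0.210279, 0.310615, 0.086218
  X=1: 0.448365, 0.207326, 0.308559, 0.086218
  X=2: 0.448365, 0.210279, 0.310615, 0.086218
Sum of the 12 terms: H(X,Y) = 3.16142 bits

Marginal of X (row sums):
  P(X=0) = 0.183 + 0.048 + 0.089 + 0.014 = 0.334
  P(X=1) = 0.183 + 0.047 + 0.088 + 0.014 = 0.332
  P(X=2) = 0.183 + 0.048 + 0.089 + 0.014 = 0.334
H(X) = -[0.334·log₂(0.334) + 0.332·log₂(0.332) + 0.334·log₂(0.334)]
  = 0.528415 + 0.528127 + 0.528415 = 1.58496 bits

H(Y|X) = H(X,Y) - H(X) = 3.16142 - 1.58496 = 1.5765 bits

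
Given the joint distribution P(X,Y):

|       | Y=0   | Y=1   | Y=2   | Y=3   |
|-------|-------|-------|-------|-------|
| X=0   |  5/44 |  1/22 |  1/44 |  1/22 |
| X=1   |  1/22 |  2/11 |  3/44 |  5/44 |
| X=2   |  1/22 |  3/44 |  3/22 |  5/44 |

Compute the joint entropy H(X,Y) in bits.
3.3720 bits

H(X,Y) = -Σ_{x,y} P(x,y) log₂ P(x,y). Per-cell terms -P(x,y)·log₂P(x,y):
  X=0: 0.3565, 0.2027, 0.1241, 0.2027
  X=1: 0.2027, 0.4472, 0.2642, 0.3565
  X=2: 0.2027, 0.2642, 0.3920, 0.3565
Sum of the 12 terms: H(X,Y) = 3.3720 bits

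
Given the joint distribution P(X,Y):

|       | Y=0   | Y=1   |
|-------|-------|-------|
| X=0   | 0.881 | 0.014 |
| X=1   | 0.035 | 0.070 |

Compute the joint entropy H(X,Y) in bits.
0.6851 bits

H(X,Y) = -Σ_{x,y} P(x,y) log₂ P(x,y). Per-cell terms -P(x,y)·log₂P(x,y):
  X=0: 0.1610, 0.0862
  X=1: 0.1693, 0.2686
Sum of the 4 terms: H(X,Y) = 0.6851 bits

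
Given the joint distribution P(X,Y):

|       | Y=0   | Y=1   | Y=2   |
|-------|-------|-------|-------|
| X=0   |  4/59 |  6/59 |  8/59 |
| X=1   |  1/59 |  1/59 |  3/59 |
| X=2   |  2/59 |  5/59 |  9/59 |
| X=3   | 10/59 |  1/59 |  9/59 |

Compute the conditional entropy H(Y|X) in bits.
1.3721 bits

H(Y|X) = H(X,Y) - H(X)

H(X,Y) = -Σ_{x,y} P(x,y) log₂ P(x,y). Per-cell terms -P(x,y)·log₂P(x,y):
  X=0: 0.2632, 0.3354, 0.3909
  X=1: 0.0997, 0.0997, 0.2185
  X=2: 0.1655, 0.3018, 0.4138
  X=3: 0.4340, 0.0997, 0.4138
Sum of the 12 terms: H(X,Y) = 3.2360 bits

Marginal of X (row sums):
  P(X=0) = 4/59 + 6/59 + 8/59 = 18/59
  P(X=1) = 1/59 + 1/59 + 3/59 = 5/59
  P(X=2) = 2/59 + 5/59 + 9/59 = 16/59
  P(X=3) = 10/59 + 1/59 + 9/59 = 20/59
H(X) = -[(18/59)·log₂(18/59) + (5/59)·log₂(5/59) + (16/59)·log₂(16/59) + (20/59)·log₂(20/59)]
  = 0.5225 + 0.3018 + 0.5105 + 0.5291 = 1.8639 bits

H(Y|X) = H(X,Y) - H(X) = 3.2360 - 1.8639 = 1.3721 bits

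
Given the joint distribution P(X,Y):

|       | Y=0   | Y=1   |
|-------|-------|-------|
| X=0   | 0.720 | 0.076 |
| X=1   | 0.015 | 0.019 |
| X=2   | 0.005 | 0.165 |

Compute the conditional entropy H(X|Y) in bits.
0.4637 bits

H(X|Y) = H(X,Y) - H(Y)

H(X,Y) = -Σ_{x,y} P(x,y) log₂ P(x,y). Per-cell terms -P(x,y)·log₂P(x,y):
  X=0: 0.34123, 0.28256
  X=1: 0.09088, 0.10864
  X=2: 0.03822, 0.42891
Sum of the 6 terms: H(X,Y) = 1.29044 bits

Marginal of Y (column sums):
  P(Y=0) = 0.720 + 0.015 + 0.005 = 0.740
  P(Y=1) = 0.076 + 0.019 + 0.165 = 0.260
H(Y) = -[0.740·log₂(0.740) + 0.260·log₂(0.260)]
  = 0.32146 + 0.50529 = 0.82675 bits

H(X|Y) = H(X,Y) - H(Y) = 1.29044 - 0.82675 = 0.4637 bits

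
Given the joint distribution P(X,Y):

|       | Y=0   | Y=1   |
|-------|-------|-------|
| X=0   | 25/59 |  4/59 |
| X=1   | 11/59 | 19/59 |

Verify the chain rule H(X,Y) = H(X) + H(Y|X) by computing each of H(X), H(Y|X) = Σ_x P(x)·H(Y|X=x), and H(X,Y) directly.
H(X) = 0.9998 bits, H(Y|X) = 0.7666 bits, H(X,Y) = 1.7664 bits

Marginal of X (row sums):
  P(X=0) = 25/59 + 4/59 = 29/59
  P(X=1) = 11/59 + 19/59 = 30/59
H(X) = -[(29/59)·log₂(29/59) + (30/59)·log₂(30/59)]
  = 0.50365 + 0.49615 = 0.9998 bits

H(Y|X) = Σ_x P(x)·H(Y|X=x):
  X=0: P(X=0) = 29/59, P(Y|X=0) = (25/29, 4/29) → H(Y|X=0) = 0.57879
  X=1: P(X=1) = 30/59, P(Y|X=1) = (11/30, 19/30) → H(Y|X=1) = 0.94808
H(Y|X) = (29/59)·0.57879 + (30/59)·0.94808 = 0.7666 bits

H(X,Y) = -Σ_{x,y} P(x,y) log₂ P(x,y). Per-cell terms -P(x,y)·log₂P(x,y):
  X=0: 0.52491, 0.26323
  X=1: 0.45179, 0.52643
Sum of the 4 terms: H(X,Y) = 1.7664 bits

Chain rule check:
  H(X) + H(Y|X) = 0.9998 + 0.7666 = 1.7664 bits
  H(X,Y) = 1.7664 bits
✓ Chain rule verified.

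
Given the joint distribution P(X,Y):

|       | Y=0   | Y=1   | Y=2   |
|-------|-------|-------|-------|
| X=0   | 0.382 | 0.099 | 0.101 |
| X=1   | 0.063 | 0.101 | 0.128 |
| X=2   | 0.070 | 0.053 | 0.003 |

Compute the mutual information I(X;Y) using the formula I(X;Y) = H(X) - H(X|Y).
0.1553 bits

I(X;Y) = H(X) - H(X|Y)

Marginal of X (row sums):
  P(X=0) = 0.382 + 0.099 + 0.101 = 0.582
  P(X=1) = 0.063 + 0.101 + 0.128 = 0.292
  P(X=2) = 0.070 + 0.053 + 0.003 = 0.126
H(X) = -[0.582·log₂(0.582) + 0.292·log₂(0.292) + 0.126·log₂(0.126)]
  = 0.45449 + 0.51858 + 0.37655 = 1.3496 bits

Marginal of Y (column sums):
  P(Y=0) = 0.382 + 0.063 + 0.070 = 0.515
  P(Y=1) = 0.099 + 0.101 + 0.053 = 0.253
  P(Y=2) = 0.101 + 0.128 + 0.003 = 0.232
H(X|Y) = Σ_y P(y)·H(X|Y=y):
  Y=0: P(Y=0) = 0.515, P(X|Y=0) = (382/515, 63/515, 14/103) → H(X|Y=0) = 1.08183
  Y=1: P(Y=1) = 0.253, P(X|Y=1) = (9/23, 101/253, 53/253) → H(X|Y=1) = 1.53096
  Y=2: P(Y=2) = 0.232, P(X|Y=2) = (101/232, 16/29, 3/232) → H(X|Y=2) = 1.07680
H(X|Y) = 0.515·1.08183 + 0.253·1.53096 + 0.232·1.07680 = 1.1943 bits

I(X;Y) = H(X) - H(X|Y) = 1.3496 - 1.1943 = 0.1553 bits

Cross-check via I(X;Y) = H(X) + H(Y) - H(X,Y): computing H(Y) from the column sums and H(X,Y) from the 9 cells in the same way gives H(Y) = 1.4837 bits and H(X,Y) = 2.6780 bits, so
I(X;Y) = 1.3496 + 1.4837 - 2.6780 = 0.1553 bits ✓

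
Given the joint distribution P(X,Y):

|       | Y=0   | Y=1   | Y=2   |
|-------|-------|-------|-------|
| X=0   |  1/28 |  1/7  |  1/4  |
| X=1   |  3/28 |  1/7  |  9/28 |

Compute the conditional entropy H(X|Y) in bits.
0.9666 bits

H(X|Y) = H(X,Y) - H(Y)

H(X,Y) = -Σ_{x,y} P(x,y) log₂ P(x,y). Per-cell terms -P(x,y)·log₂P(x,y):
  X=0: 0.17169, 0.40105, 0.50000
  X=1: 0.34526, 0.40105, 0.52632
Sum of the 6 terms: H(X,Y) = 2.3454 bits

Marginal of Y (column sums):
  P(Y=0) = 1/28 + 3/28 = 1/7
  P(Y=1) = 1/7 + 1/7 = 2/7
  P(Y=2) = 1/4 + 9/28 = 4/7
H(Y) = -[(1/7)·log₂(1/7) + (2/7)·log₂(2/7) + (4/7)·log₂(4/7)]
  = 0.40105 + 0.51639 + 0.46135 = 1.3788 bits

H(X|Y) = H(X,Y) - H(Y) = 2.3454 - 1.3788 = 0.9666 bits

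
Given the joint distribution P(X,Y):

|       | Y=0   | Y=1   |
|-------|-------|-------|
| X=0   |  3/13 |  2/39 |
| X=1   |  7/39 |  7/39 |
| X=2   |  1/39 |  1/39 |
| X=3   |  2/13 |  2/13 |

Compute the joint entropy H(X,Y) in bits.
2.6995 bits

H(X,Y) = -Σ_{x,y} P(x,y) log₂ P(x,y). Per-cell terms -P(x,y)·log₂P(x,y):
  X=0: 0.488187, 0.219764
  X=1: 0.444778, 0.444778
  X=2: 0.135523, 0.135523
  X=3: 0.415452, 0.415452
Sum of the 8 terms: H(X,Y) = 2.6995 bits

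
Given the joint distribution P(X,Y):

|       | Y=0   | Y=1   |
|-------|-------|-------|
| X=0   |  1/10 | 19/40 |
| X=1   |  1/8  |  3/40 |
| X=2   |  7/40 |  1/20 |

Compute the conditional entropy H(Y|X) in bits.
0.7461 bits

H(Y|X) = H(X,Y) - H(X)

H(X,Y) = -Σ_{x,y} P(x,y) log₂ P(x,y). Per-cell terms -P(x,y)·log₂P(x,y):
  X=0: 0.33219, 0.51015
  X=1: 0.37500, 0.28027
  X=2: 0.44005, 0.21610
Sum of the 6 terms: H(X,Y) = 2.15376 bits

Marginal of X (row sums):
  P(X=0) = 1/10 + 19/40 = 23/40
  P(X=1) = 1/8 + 3/40 = 1/5
  P(X=2) = 7/40 + 1/20 = 9/40
H(X) = -[(23/40)·log₂(23/40) + (1/5)·log₂(1/5) + (9/40)·log₂(9/40)]
  = 0.45906 + 0.46439 + 0.48420 = 1.40765 bits

H(Y|X) = H(X,Y) - H(X) = 2.15376 - 1.40765 = 0.7461 bits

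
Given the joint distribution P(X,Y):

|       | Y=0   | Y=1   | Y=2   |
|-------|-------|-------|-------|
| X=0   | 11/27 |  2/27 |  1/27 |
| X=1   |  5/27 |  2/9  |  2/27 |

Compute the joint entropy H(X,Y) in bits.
2.1929 bits

H(X,Y) = -Σ_{x,y} P(x,y) log₂ P(x,y). Per-cell terms -P(x,y)·log₂P(x,y):
  X=0: 0.52778, 0.27814, 0.17611
  X=1: 0.45055, 0.48221, 0.27814
Sum of the 6 terms: H(X,Y) = 2.1929 bits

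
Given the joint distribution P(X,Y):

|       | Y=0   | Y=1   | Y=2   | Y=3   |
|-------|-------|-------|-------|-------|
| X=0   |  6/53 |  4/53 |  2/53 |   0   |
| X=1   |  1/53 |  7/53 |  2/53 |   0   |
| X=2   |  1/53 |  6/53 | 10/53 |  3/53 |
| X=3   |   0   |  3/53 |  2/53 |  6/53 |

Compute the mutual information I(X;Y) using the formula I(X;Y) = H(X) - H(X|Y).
0.4300 bits

I(X;Y) = H(X) - H(X|Y)

Marginal of X (row sums):
  P(X=0) = 6/53 + 4/53 + 2/53 + 0 = 12/53
  P(X=1) = 1/53 + 7/53 + 2/53 + 0 = 10/53
  P(X=2) = 1/53 + 6/53 + 10/53 + 3/53 = 20/53
  P(X=3) = 0 + 3/53 + 2/53 + 6/53 = 11/53
H(X) = -[(12/53)·log₂(12/53) + (10/53)·log₂(10/53) + (20/53)·log₂(20/53) + (11/53)·log₂(11/53)]
  = 0.48520 + 0.45396 + 0.53056 + 0.47082 = 1.94054 bits

Marginal of Y (column sums):
  P(Y=0) = 6/53 + 1/53 + 1/53 + 0 = 8/53
  P(Y=1) = 4/53 + 7/53 + 6/53 + 3/53 = 20/53
  P(Y=2) = 2/53 + 2/53 + 10/53 + 2/53 = 16/53
  P(Y=3) = 0 + 0 + 3/53 + 6/53 = 9/53
H(X|Y) = Σ_y P(y)·H(X|Y=y):
  Y=0: P(Y=0) = 8/53, P(X|Y=0) = (3/4, 1/8, 1/8, 0) → H(X|Y=0) = 1.06128
  Y=1: P(Y=1) = 20/53, P(X|Y=1) = (1/5, 7/20, 3/10, 3/20) → H(X|Y=1) = 1.92612
  Y=2: P(Y=2) = 16/53, P(X|Y=2) = (1/8, 1/8, 5/8, 1/8) → H(X|Y=2) = 1.54879
  Y=3: P(Y=3) = 9/53, P(X|Y=3) = (0, 0, 1/3, 2/3) → H(X|Y=3) = 0.91830
H(X|Y) = (8/53)·1.06128 + (20/53)·1.92612 + (16/53)·1.54879 + (9/53)·0.91830 = 1.51053 bits

I(X;Y) = H(X) - H(X|Y) = 1.94054 - 1.51053 = 0.4300 bits

Cross-check via I(X;Y) = H(X) + H(Y) - H(X,Y): computing H(Y) from the column sums and H(X,Y) from the 16 cells in the same way gives H(Y) = 1.89834 bits and H(X,Y) = 3.40887 bits, so
I(X;Y) = 1.94054 + 1.89834 - 3.40887 = 0.4300 bits ✓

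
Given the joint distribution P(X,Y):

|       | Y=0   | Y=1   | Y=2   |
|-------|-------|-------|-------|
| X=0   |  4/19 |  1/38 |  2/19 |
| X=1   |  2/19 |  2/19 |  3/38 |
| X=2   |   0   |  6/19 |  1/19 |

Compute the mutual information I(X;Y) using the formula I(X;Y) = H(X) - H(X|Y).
0.4394 bits

I(X;Y) = H(X) - H(X|Y)

Marginal of X (row sums):
  P(X=0) = 4/19 + 1/38 + 2/19 = 13/38
  P(X=1) = 2/19 + 2/19 + 3/38 = 11/38
  P(X=2) = 0 + 6/19 + 1/19 = 7/19
H(X) = -[(13/38)·log₂(13/38) + (11/38)·log₂(11/38) + (7/19)·log₂(7/19)]
  = 0.529404 + 0.517722 + 0.530737 = 1.57786 bits

Marginal of Y (column sums):
  P(Y=0) = 4/19 + 2/19 + 0 = 6/19
  P(Y=1) = 1/38 + 2/19 + 6/19 = 17/38
  P(Y=2) = 2/19 + 3/38 + 1/19 = 9/38
H(X|Y) = Σ_y P(y)·H(X|Y=y):
  Y=0: P(Y=0) = 6/19, P(X|Y=0) = (2/3, 1/3, 0) → H(X|Y=0) = 0.918296
  Y=1: P(Y=1) = 17/38, P(X|Y=1) = (1/17, 4/17, 12/17) → H(X|Y=1) = 1.086313
  Y=2: P(Y=2) = 9/38, P(X|Y=2) = (4/9, 1/3, 2/9) → H(X|Y=2) = 1.530493
H(X|Y) = (6/19)·0.918296 + (17/38)·1.086313 + (9/38)·1.530493 = 1.13846 bits

I(X;Y) = H(X) - H(X|Y) = 1.57786 - 1.13846 = 0.4394 bits

Cross-check via I(X;Y) = H(X) + H(Y) - H(X,Y): computing H(Y) from the column sums and H(X,Y) from the 9 cells in the same way gives H(Y) = 1.53646 bits and H(X,Y) = 2.67492 bits, so
I(X;Y) = 1.57786 + 1.53646 - 2.67492 = 0.4394 bits ✓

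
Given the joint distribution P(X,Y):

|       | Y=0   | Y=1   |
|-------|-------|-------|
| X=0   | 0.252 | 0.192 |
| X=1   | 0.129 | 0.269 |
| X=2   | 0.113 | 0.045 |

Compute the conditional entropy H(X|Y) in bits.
1.4058 bits

H(X|Y) = H(X,Y) - H(Y)

H(X,Y) = -Σ_{x,y} P(x,y) log₂ P(x,y). Per-cell terms -P(x,y)·log₂P(x,y):
  X=0: 0.5011, 0.4571
  X=1: 0.3811, 0.5096
  X=2: 0.3555, 0.2013
Sum of the 6 terms: H(X,Y) = 2.4057 bits

Marginal of Y (column sums):
  P(Y=0) = 0.252 + 0.129 + 0.113 = 0.494
  P(Y=1) = 0.192 + 0.269 + 0.045 = 0.506
H(Y) = -[0.494·log₂(0.494) + 0.506·log₂(0.506)]
  = 0.5026 + 0.4973 = 0.9999 bits

H(X|Y) = H(X,Y) - H(Y) = 2.4057 - 0.9999 = 1.4058 bits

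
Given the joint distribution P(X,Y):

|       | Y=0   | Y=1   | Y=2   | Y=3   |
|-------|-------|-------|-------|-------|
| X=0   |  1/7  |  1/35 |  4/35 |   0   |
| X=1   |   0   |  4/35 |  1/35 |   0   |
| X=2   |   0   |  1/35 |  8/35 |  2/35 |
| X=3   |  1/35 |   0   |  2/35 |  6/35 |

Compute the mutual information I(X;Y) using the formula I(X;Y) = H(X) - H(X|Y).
0.7317 bits

I(X;Y) = H(X) - H(X|Y)

Marginal of X (row sums):
  P(X=0) = 1/7 + 1/35 + 4/35 + 0 = 2/7
  P(X=1) = 0 + 4/35 + 1/35 + 0 = 1/7
  P(X=2) = 0 + 1/35 + 8/35 + 2/35 = 11/35
  P(X=3) = 1/35 + 0 + 2/35 + 6/35 = 9/35
H(X) = -[(2/7)·log₂(2/7) + (1/7)·log₂(1/7) + (11/35)·log₂(11/35) + (9/35)·log₂(9/35)]
  = 0.5164 + 0.4011 + 0.5248 + 0.5038 = 1.9461 bits

Marginal of Y (column sums):
  P(Y=0) = 1/7 + 0 + 0 + 1/35 = 6/35
  P(Y=1) = 1/35 + 4/35 + 1/35 + 0 = 6/35
  P(Y=2) = 4/35 + 1/35 + 8/35 + 2/35 = 3/7
  P(Y=3) = 0 + 0 + 2/35 + 6/35 = 8/35
H(X|Y) = Σ_y P(y)·H(X|Y=y):
  Y=0: P(Y=0) = 6/35, P(X|Y=0) = (5/6, 0, 0, 1/6) → H(X|Y=0) = 0.6500
  Y=1: P(Y=1) = 6/35, P(X|Y=1) = (1/6, 2/3, 1/6, 0) → H(X|Y=1) = 1.2516
  Y=2: P(Y=2) = 3/7, P(X|Y=2) = (4/15, 1/15, 8/15, 2/15) → H(X|Y=2) = 1.6402
  Y=3: P(Y=3) = 8/35, P(X|Y=3) = (0, 0, 1/4, 3/4) → H(X|Y=3) = 0.8113
H(X|Y) = (6/35)·0.6500 + (6/35)·1.2516 + (3/7)·1.6402 + (8/35)·0.8113 = 1.2144 bits

I(X;Y) = H(X) - H(X|Y) = 1.9461 - 1.2144 = 0.7317 bits

Cross-check via I(X;Y) = H(X) + H(Y) - H(X,Y): computing H(Y) from the column sums and H(X,Y) from the 16 cells in the same way gives H(Y) = 1.8829 bits and H(X,Y) = 3.0973 bits, so
I(X;Y) = 1.9461 + 1.8829 - 3.0973 = 0.7317 bits ✓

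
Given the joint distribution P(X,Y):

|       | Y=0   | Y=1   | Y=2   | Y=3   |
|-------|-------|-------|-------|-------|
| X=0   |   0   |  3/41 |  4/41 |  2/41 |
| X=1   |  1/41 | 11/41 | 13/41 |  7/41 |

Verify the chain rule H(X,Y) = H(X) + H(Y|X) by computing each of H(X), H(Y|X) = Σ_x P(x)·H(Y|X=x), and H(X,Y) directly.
H(X) = 0.7593 bits, H(Y|X) = 1.6576 bits, H(X,Y) = 2.4169 bits

Marginal of X (row sums):
  P(X=0) = 0 + 3/41 + 4/41 + 2/41 = 9/41
  P(X=1) = 1/41 + 11/41 + 13/41 + 7/41 = 32/41
H(X) = -[(9/41)·log₂(9/41) + (32/41)·log₂(32/41)]
  = 0.48021 + 0.27906 = 0.7593 bits

H(Y|X) = Σ_x P(x)·H(Y|X=x):
  X=0: P(X=0) = 9/41, P(Y|X=0) = (0, 1/3, 4/9, 2/9) → H(Y|X=0) = 1.53049
  X=1: P(X=1) = 32/41, P(Y|X=1) = (1/32, 11/32, 13/32, 7/32) → H(Y|X=1) = 1.69341
H(Y|X) = (9/41)·1.53049 + (32/41)·1.69341 = 1.6576 bits

H(X,Y) = -Σ_{x,y} P(x,y) log₂ P(x,y). Per-cell terms -P(x,y)·log₂P(x,y):
  X=0: 0.00000, 0.27604, 0.32757, 0.21256
  X=1: 0.13067, 0.50925, 0.52543, 0.43540
  (cells with P = 0 contribute 0)
Sum of the 8 terms: H(X,Y) = 2.4169 bits

Chain rule check:
  H(X) + H(Y|X) = 0.7593 + 1.6576 = 2.4169 bits
  H(X,Y) = 2.4169 bits
✓ Chain rule verified.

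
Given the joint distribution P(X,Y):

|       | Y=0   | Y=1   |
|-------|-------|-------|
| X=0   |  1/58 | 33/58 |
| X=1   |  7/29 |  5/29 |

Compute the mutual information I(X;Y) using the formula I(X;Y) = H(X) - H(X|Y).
0.3070 bits

I(X;Y) = H(X) - H(X|Y)

Marginal of X (row sums):
  P(X=0) = 1/58 + 33/58 = 17/29
  P(X=1) = 7/29 + 5/29 = 12/29
H(X) = -[(17/29)·log₂(17/29) + (12/29)·log₂(12/29)]
  = 0.45168 + 0.52677 = 0.97845 bits

Marginal of Y (column sums):
  P(Y=0) = 1/58 + 7/29 = 15/58
  P(Y=1) = 33/58 + 5/29 = 43/58
H(X|Y) = Σ_y P(y)·H(X|Y=y):
  Y=0: P(Y=0) = 15/58, P(X|Y=0) = (1/15, 14/15) → H(X|Y=0) = 0.35336
  Y=1: P(Y=1) = 43/58, P(X|Y=1) = (33/43, 10/43) → H(X|Y=1) = 0.78244
H(X|Y) = (15/58)·0.35336 + (43/58)·0.78244 = 0.67147 bits

I(X;Y) = H(X) - H(X|Y) = 0.97845 - 0.67147 = 0.3070 bits

Cross-check via I(X;Y) = H(X) + H(Y) - H(X,Y): computing H(Y) from the column sums and H(X,Y) from the 4 cells in the same way gives H(Y) = 0.82466 bits and H(X,Y) = 1.49613 bits, so
I(X;Y) = 0.97845 + 0.82466 - 1.49613 = 0.3070 bits ✓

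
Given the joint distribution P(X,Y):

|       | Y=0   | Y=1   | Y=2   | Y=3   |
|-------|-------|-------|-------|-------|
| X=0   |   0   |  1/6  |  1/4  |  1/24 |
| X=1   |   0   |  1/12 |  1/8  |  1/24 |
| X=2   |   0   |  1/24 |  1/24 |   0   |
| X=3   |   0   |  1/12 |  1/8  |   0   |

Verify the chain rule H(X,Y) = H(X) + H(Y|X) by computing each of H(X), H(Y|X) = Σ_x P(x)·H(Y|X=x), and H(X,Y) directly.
H(X) = 1.7861 bits, H(Y|X) = 1.2564 bits, H(X,Y) = 3.0425 bits

Marginal of X (row sums):
  P(X=0) = 0 + 1/6 + 1/4 + 1/24 = 11/24
  P(X=1) = 0 + 1/12 + 1/8 + 1/24 = 1/4
  P(X=2) = 0 + 1/24 + 1/24 + 0 = 1/12
  P(X=3) = 0 + 1/12 + 1/8 + 0 = 5/24
H(X) = -[(11/24)·log₂(11/24) + (1/4)·log₂(1/4) + (1/12)·log₂(1/12) + (5/24)·log₂(5/24)]
  = 0.51587 + 0.50000 + 0.29875 + 0.47147 = 1.7861 bits

H(Y|X) = Σ_x P(x)·H(Y|X=x):
  X=0: P(X=0) = 11/24, P(Y|X=0) = (0, 4/11, 6/11, 1/11) → H(Y|X=0) = 1.32218
  X=1: P(X=1) = 1/4, P(Y|X=1) = (0, 1/3, 1/2, 1/6) → H(Y|X=1) = 1.45915
  X=2: P(X=2) = 1/12, P(Y|X=2) = (0, 1/2, 1/2, 0) → H(Y|X=2) = 1.00000
  X=3: P(X=3) = 5/24, P(Y|X=3) = (0, 2/5, 3/5, 0) → H(Y|X=3) = 0.97095
H(Y|X) = (11/24)·1.32218 + (1/4)·1.45915 + (1/12)·1.00000 + (5/24)·0.97095 = 1.2564 bits

H(X,Y) = -Σ_{x,y} P(x,y) log₂ P(x,y). Per-cell terms -P(x,y)·log₂P(x,y):
  X=0: 0.00000, 0.43083, 0.50000, 0.19104
  X=1: 0.00000, 0.29875, 0.37500, 0.19104
  X=2: 0.00000, 0.19104, 0.19104, 0.00000
  X=3: 0.00000, 0.29875, 0.37500, 0.00000
  (cells with P = 0 contribute 0)
Sum of the 16 terms: H(X,Y) = 3.0425 bits

Chain rule check:
  H(X) + H(Y|X) = 1.7861 + 1.2564 = 3.0425 bits
  H(X,Y) = 3.0425 bits
✓ Chain rule verified.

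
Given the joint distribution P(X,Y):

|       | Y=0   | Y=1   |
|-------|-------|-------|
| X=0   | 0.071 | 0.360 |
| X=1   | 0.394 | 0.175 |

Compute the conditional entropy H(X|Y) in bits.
0.7746 bits

H(X|Y) = H(X,Y) - H(Y)

H(X,Y) = -Σ_{x,y} P(x,y) log₂ P(x,y). Per-cell terms -P(x,y)·log₂P(x,y):
  X=0: 0.27093864, 0.53061523
  X=1: 0.52943059, 0.44005031
Sum of the 4 terms: H(X,Y) = 1.7710348 bits

Marginal of Y (column sums):
  P(Y=0) = 0.071 + 0.394 = 0.465
  P(Y=1) = 0.360 + 0.175 = 0.535
H(Y) = -[0.465·log₂(0.465) + 0.535·log₂(0.535)]
  = 0.51368428 + 0.48277822 = 0.9964625 bits

H(X|Y) = H(X,Y) - H(Y) = 1.7710348 - 0.9964625 = 0.7746 bits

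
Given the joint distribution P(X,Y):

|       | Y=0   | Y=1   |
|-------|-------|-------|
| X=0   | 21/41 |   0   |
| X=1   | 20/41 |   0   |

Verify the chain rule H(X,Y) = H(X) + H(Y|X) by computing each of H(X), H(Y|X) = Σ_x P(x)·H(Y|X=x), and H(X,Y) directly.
H(X) = 0.9996 bits, H(Y|X) = 0.0000 bits, H(X,Y) = 0.9996 bits

Marginal of X (row sums):
  P(X=0) = 21/41 + 0 = 21/41
  P(X=1) = 20/41 + 0 = 20/41
H(X) = -[(21/41)·log₂(21/41) + (20/41)·log₂(20/41)]
  = 0.4944 + 0.5052 = 0.9996 bits

H(Y|X) = Σ_x P(x)·H(Y|X=x):
  X=0: P(X=0) = 21/41, P(Y|X=0) = (1, 0) → H(Y|X=0) = 0.0000
  X=1: P(X=1) = 20/41, P(Y|X=1) = (1, 0) → H(Y|X=1) = 0.0000
H(Y|X) = (21/41)·0.0000 + (20/41)·0.0000 = 0.0000 bits

H(X,Y) = -Σ_{x,y} P(x,y) log₂ P(x,y). Per-cell terms -P(x,y)·log₂P(x,y):
  X=0: 0.4944, 0.0000
  X=1: 0.5052, 0.0000
  (cells with P = 0 contribute 0)
Sum of the 4 terms: H(X,Y) = 0.9996 bits

Chain rule check:
  H(X) + H(Y|X) = 0.9996 + 0.0000 = 0.9996 bits
  H(X,Y) = 0.9996 bits
✓ Chain rule verified.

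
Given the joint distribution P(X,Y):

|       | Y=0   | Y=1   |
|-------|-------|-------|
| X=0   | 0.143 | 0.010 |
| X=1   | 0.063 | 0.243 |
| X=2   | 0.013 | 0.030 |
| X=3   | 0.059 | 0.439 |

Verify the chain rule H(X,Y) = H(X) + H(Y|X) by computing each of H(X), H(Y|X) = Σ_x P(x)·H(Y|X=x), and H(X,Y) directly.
H(X) = 1.6332 bits, H(Y|X) = 0.5772 bits, H(X,Y) = 2.2104 bits

Marginal of X (row sums):
  P(X=0) = 0.143 + 0.010 = 0.153
  P(X=1) = 0.063 + 0.243 = 0.306
  P(X=2) = 0.013 + 0.030 = 0.043
  P(X=3) = 0.059 + 0.439 = 0.498
H(X) = -[0.153·log₂(0.153) + 0.306·log₂(0.306) + 0.043·log₂(0.043) + 0.498·log₂(0.498)]
  = 0.414385 + 0.522769 + 0.195199 + 0.500880 = 1.6332 bits

H(Y|X) = Σ_x P(x)·H(Y|X=x):
  X=0: P(X=0) = 0.153, P(Y|X=0) = (143/153, 10/153) → H(Y|X=0) = 0.348362
  X=1: P(X=1) = 0.306, P(Y|X=1) = (7/34, 27/34) → H(Y|X=1) = 0.733538
  X=2: P(X=2) = 0.043, P(Y|X=2) = (13/43, 30/43) → H(Y|X=2) = 0.884115
  X=3: P(X=3) = 0.498, P(Y|X=3) = (59/498, 439/498) → H(Y|X=3) = 0.524958
H(Y|X) = 0.153·0.348362 + 0.306·0.733538 + 0.043·0.884115 + 0.498·0.524958 = 0.5772 bits

H(X,Y) = -Σ_{x,y} P(x,y) log₂ P(x,y). Per-cell terms -P(x,y)·log₂P(x,y):
  X=0: 0.401246, 0.066439
  X=1: 0.251276, 0.495956
  X=2: 0.081449, 0.151767
  X=3: 0.240905, 0.521403
Sum of the 8 terms: H(X,Y) = 2.2104 bits

Chain rule check:
  H(X) + H(Y|X) = 1.6332 + 0.5772 = 2.2104 bits
  H(X,Y) = 2.2104 bits
✓ Chain rule verified.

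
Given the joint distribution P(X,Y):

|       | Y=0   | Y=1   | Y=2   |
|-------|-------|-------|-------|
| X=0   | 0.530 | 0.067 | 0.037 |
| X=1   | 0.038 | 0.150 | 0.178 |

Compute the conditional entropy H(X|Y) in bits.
0.5372 bits

H(X|Y) = H(X,Y) - H(Y)

H(X,Y) = -Σ_{x,y} P(x,y) log₂ P(x,y). Per-cell terms -P(x,y)·log₂P(x,y):
  X=0: 0.48545, 0.26128, 0.17598
  X=1: 0.17928, 0.41054, 0.44323
Sum of the 6 terms: H(X,Y) = 1.9558 bits

Marginal of Y (column sums):
  P(Y=0) = 0.530 + 0.038 = 0.568
  P(Y=1) = 0.067 + 0.150 = 0.217
  P(Y=2) = 0.037 + 0.178 = 0.215
H(Y) = -[0.568·log₂(0.568) + 0.217·log₂(0.217) + 0.215·log₂(0.215)]
  = 0.46351 + 0.47832 + 0.47678 = 1.4186 bits

H(X|Y) = H(X,Y) - H(Y) = 1.9558 - 1.4186 = 0.5372 bits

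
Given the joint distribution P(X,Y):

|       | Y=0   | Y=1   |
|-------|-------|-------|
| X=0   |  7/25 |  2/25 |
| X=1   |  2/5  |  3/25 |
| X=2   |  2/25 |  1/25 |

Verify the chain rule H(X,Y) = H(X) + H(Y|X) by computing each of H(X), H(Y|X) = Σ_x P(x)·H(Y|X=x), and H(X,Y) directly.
H(X) = 1.3883 bits, H(Y|X) = 0.7906 bits, H(X,Y) = 2.1788 bits

Marginal of X (row sums):
  P(X=0) = 7/25 + 2/25 = 9/25
  P(X=1) = 2/5 + 3/25 = 13/25
  P(X=2) = 2/25 + 1/25 = 3/25
H(X) = -[(9/25)·log₂(9/25) + (13/25)·log₂(13/25) + (3/25)·log₂(3/25)]
  = 0.53062 + 0.49058 + 0.36707 = 1.3883 bits

H(Y|X) = Σ_x P(x)·H(Y|X=x):
  X=0: P(X=0) = 9/25, P(Y|X=0) = (7/9, 2/9) → H(Y|X=0) = 0.76420
  X=1: P(X=1) = 13/25, P(Y|X=1) = (10/13, 3/13) → H(Y|X=1) = 0.77935
  X=2: P(X=2) = 3/25, P(Y|X=2) = (2/3, 1/3) → H(Y|X=2) = 0.91830
H(Y|X) = (9/25)·0.76420 + (13/25)·0.77935 + (3/25)·0.91830 = 0.7906 bits

H(X,Y) = -Σ_{x,y} P(x,y) log₂ P(x,y). Per-cell terms -P(x,y)·log₂P(x,y):
  X=0: 0.51422, 0.29151
  X=1: 0.52877, 0.36707
  X=2: 0.29151, 0.18575
Sum of the 6 terms: H(X,Y) = 2.1788 bits

Chain rule check:
  H(X) + H(Y|X) = 1.3883 + 0.7906 = 2.1789 bits
  H(X,Y) = 2.1788 bits
✓ Chain rule verified (Δ = 0.0001 is 4-dp rounding noise: each of the three values was rounded independently).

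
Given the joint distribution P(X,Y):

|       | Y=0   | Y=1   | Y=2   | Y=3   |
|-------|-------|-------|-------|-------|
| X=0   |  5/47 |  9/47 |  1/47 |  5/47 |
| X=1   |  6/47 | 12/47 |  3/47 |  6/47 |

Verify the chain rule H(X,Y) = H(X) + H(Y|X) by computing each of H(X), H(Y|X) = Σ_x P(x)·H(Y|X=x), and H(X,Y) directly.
H(X) = 0.9839 bits, H(Y|X) = 1.7931 bits, H(X,Y) = 2.7771 bits

Marginal of X (row sums):
  P(X=0) = 5/47 + 9/47 + 1/47 + 5/47 = 20/47
  P(X=1) = 6/47 + 12/47 + 3/47 + 6/47 = 27/47
H(X) = -[(20/47)·log₂(20/47) + (27/47)·log₂(27/47)]
  = 0.52454 + 0.45940 = 0.9839 bits

H(Y|X) = Σ_x P(x)·H(Y|X=x):
  X=0: P(X=0) = 20/47, P(Y|X=0) = (1/4, 9/20, 1/20, 1/4) → H(Y|X=0) = 1.73450
  X=1: P(X=1) = 27/47, P(Y|X=1) = (2/9, 4/9, 1/9, 2/9) → H(Y|X=1) = 1.83659
H(Y|X) = (20/47)·1.73450 + (27/47)·1.83659 = 1.7931 bits

H(X,Y) = -Σ_{x,y} P(x,y) log₂ P(x,y). Per-cell terms -P(x,y)·log₂P(x,y):
  X=0: 0.34390, 0.45664, 0.11818, 0.34390
  X=1: 0.37910, 0.50288, 0.25338, 0.37910
Sum of the 8 terms: H(X,Y) = 2.7771 bits

Chain rule check:
  H(X) + H(Y|X) = 0.9839 + 1.7931 = 2.7770 bits
  H(X,Y) = 2.7771 bits
✓ Chain rule verified (Δ = 0.0001 is 4-dp rounding noise: each of the three values was rounded independently).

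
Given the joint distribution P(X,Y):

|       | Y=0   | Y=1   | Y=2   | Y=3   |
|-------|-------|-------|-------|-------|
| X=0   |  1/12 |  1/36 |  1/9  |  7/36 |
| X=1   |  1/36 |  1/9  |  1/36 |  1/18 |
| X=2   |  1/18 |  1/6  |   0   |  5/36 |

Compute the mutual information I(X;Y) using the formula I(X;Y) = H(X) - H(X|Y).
0.2349 bits

I(X;Y) = H(X) - H(X|Y)

Marginal of X (row sums):
  P(X=0) = 1/12 + 1/36 + 1/9 + 7/36 = 5/12
  P(X=1) = 1/36 + 1/9 + 1/36 + 1/18 = 2/9
  P(X=2) = 1/18 + 1/6 + 0 + 5/36 = 13/36
H(X) = -[(5/12)·log₂(5/12) + (2/9)·log₂(2/9) + (13/36)·log₂(13/36)]
  = 0.5263 + 0.4822 + 0.5306 = 1.5391 bits

Marginal of Y (column sums):
  P(Y=0) = 1/12 + 1/36 + 1/18 = 1/6
  P(Y=1) = 1/36 + 1/9 + 1/6 = 11/36
  P(Y=2) = 1/9 + 1/36 + 0 = 5/36
  P(Y=3) = 7/36 + 1/18 + 5/36 = 7/18
H(X|Y) = Σ_y P(y)·H(X|Y=y):
  Y=0: P(Y=0) = 1/6, P(X|Y=0) = (1/2, 1/6, 1/3) → H(X|Y=0) = 1.4591
  Y=1: P(Y=1) = 11/36, P(X|Y=1) = (1/11, 4/11, 6/11) → H(X|Y=1) = 1.3222
  Y=2: P(Y=2) = 5/36, P(X|Y=2) = (4/5, 1/5, 0) → H(X|Y=2) = 0.7219
  Y=3: P(Y=3) = 7/18, P(X|Y=3) = (1/2, 1/7, 5/14) → H(X|Y=3) = 1.4316
H(X|Y) = (1/6)·1.4591 + (11/36)·1.3222 + (5/36)·0.7219 + (7/18)·1.4316 = 1.3042 bits

I(X;Y) = H(X) - H(X|Y) = 1.5391 - 1.3042 = 0.2349 bits

Cross-check via I(X;Y) = H(X) + H(Y) - H(X,Y): computing H(Y) from the column sums and H(X,Y) from the 12 cells in the same way gives H(Y) = 1.8789 bits and H(X,Y) = 3.1831 bits, so
I(X;Y) = 1.5391 + 1.8789 - 3.1831 = 0.2349 bits ✓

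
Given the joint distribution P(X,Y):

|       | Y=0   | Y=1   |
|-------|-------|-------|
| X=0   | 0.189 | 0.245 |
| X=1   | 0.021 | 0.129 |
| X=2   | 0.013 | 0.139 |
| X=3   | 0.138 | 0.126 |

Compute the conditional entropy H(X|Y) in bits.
1.7541 bits

H(X|Y) = H(X,Y) - H(Y)

H(X,Y) = -Σ_{x,y} P(x,y) log₂ P(x,y). Per-cell terms -P(x,y)·log₂P(x,y):
  X=0: 0.45427, 0.49714
  X=1: 0.11704, 0.38114
  X=2: 0.08145, 0.39571
  X=3: 0.39430, 0.37655
Sum of the 8 terms: H(X,Y) = 2.6976 bits

Marginal of Y (column sums):
  P(Y=0) = 0.189 + 0.021 + 0.013 + 0.138 = 0.361
  P(Y=1) = 0.245 + 0.129 + 0.139 + 0.126 = 0.639
H(Y) = -[0.361·log₂(0.361) + 0.639·log₂(0.639)]
  = 0.53064 + 0.41287 = 0.9435 bits

H(X|Y) = H(X,Y) - H(Y) = 2.6976 - 0.9435 = 1.7541 bits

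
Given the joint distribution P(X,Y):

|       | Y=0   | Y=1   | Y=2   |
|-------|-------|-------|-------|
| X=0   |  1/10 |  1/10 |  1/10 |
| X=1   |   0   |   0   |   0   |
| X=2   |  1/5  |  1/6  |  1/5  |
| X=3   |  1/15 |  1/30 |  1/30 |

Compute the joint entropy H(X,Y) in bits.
2.9438 bits

H(X,Y) = -Σ_{x,y} P(x,y) log₂ P(x,y). Per-cell terms -P(x,y)·log₂P(x,y):
  X=0: 0.33219, 0.33219, 0.33219
  X=1: 0.00000, 0.00000, 0.00000
  X=2: 0.46439, 0.43083, 0.46439
  X=3: 0.26046, 0.16356, 0.16356
  (cells with P = 0 contribute 0)
Sum of the 12 terms: H(X,Y) = 2.9438 bits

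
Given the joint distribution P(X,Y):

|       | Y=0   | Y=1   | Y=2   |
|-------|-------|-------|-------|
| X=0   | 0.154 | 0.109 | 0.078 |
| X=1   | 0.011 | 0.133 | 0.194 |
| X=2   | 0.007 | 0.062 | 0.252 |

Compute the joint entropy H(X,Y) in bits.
2.7688 bits

H(X,Y) = -Σ_{x,y} P(x,y) log₂ P(x,y). Per-cell terms -P(x,y)·log₂P(x,y):
  X=0: 0.4156, 0.3485, 0.2871
  X=1: 0.0716, 0.3871, 0.4590
  X=2: 0.0501, 0.2487, 0.5011
Sum of the 9 terms: H(X,Y) = 2.7688 bits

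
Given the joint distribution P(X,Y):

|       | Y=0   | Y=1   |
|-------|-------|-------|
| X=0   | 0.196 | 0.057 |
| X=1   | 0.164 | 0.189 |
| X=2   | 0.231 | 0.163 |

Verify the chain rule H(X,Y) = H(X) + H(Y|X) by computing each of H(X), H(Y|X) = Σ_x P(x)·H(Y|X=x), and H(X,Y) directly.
H(X) = 1.5614 bits, H(Y|X) = 0.9320 bits, H(X,Y) = 2.4933 bits

Marginal of X (row sums):
  P(X=0) = 0.196 + 0.057 = 0.253
  P(X=1) = 0.164 + 0.189 = 0.353
  P(X=2) = 0.231 + 0.163 = 0.394
H(X) = -[0.253·log₂(0.253) + 0.353·log₂(0.353) + 0.394·log₂(0.394)]
  = 0.50165 + 0.53030 + 0.52943 = 1.5614 bits

H(Y|X) = Σ_x P(x)·H(Y|X=x):
  X=0: P(X=0) = 0.253, P(Y|X=0) = (196/253, 57/253) → H(Y|X=0) = 0.76972
  X=1: P(X=1) = 0.353, P(Y|X=1) = (164/353, 189/353) → H(Y|X=1) = 0.99638
  X=2: P(X=2) = 0.394, P(Y|X=2) = (231/394, 163/394) → H(Y|X=2) = 0.97841
H(Y|X) = 0.253·0.76972 + 0.353·0.99638 + 0.394·0.97841 = 0.9320 bits

H(X,Y) = -Σ_{x,y} P(x,y) log₂ P(x,y). Per-cell terms -P(x,y)·log₂P(x,y):
  X=0: 0.46081, 0.23557
  X=1: 0.42775, 0.45427
  X=2: 0.48834, 0.42658
Sum of the 6 terms: H(X,Y) = 2.4933 bits

Chain rule check:
  H(X) + H(Y|X) = 1.5614 + 0.9320 = 2.4934 bits
  H(X,Y) = 2.4933 bits
✓ Chain rule verified (Δ = 0.0001 is 4-dp rounding noise: each of the three values was rounded independently).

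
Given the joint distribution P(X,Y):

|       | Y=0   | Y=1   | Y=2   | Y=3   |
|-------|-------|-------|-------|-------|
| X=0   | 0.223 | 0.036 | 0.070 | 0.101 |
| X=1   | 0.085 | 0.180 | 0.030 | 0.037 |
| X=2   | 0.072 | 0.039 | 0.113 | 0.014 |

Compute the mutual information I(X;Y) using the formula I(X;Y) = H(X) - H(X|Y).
0.2352 bits

I(X;Y) = H(X) - H(X|Y)

Marginal of X (row sums):
  P(X=0) = 0.223 + 0.036 + 0.070 + 0.101 = 0.430
  P(X=1) = 0.085 + 0.180 + 0.030 + 0.037 = 0.332
  P(X=2) = 0.072 + 0.039 + 0.113 + 0.014 = 0.238
H(X) = -[0.430·log₂(0.430) + 0.332·log₂(0.332) + 0.238·log₂(0.238)]
  = 0.5236 + 0.5281 + 0.4929 = 1.5446 bits

Marginal of Y (column sums):
  P(Y=0) = 0.223 + 0.085 + 0.072 = 0.380
  P(Y=1) = 0.036 + 0.180 + 0.039 = 0.255
  P(Y=2) = 0.070 + 0.030 + 0.113 = 0.213
  P(Y=3) = 0.101 + 0.037 + 0.014 = 0.152
H(X|Y) = Σ_y P(y)·H(X|Y=y):
  Y=0: P(Y=0) = 0.380, P(X|Y=0) = (223/380, 17/76, 18/95) → H(X|Y=0) = 1.3892
  Y=1: P(Y=1) = 0.255, P(X|Y=1) = (12/85, 12/17, 13/85) → H(X|Y=1) = 1.1678
  Y=2: P(Y=2) = 0.213, P(X|Y=2) = (70/213, 10/71, 113/213) → H(X|Y=2) = 1.4111
  Y=3: P(Y=3) = 0.152, P(X|Y=3) = (101/152, 37/152, 7/76) → H(X|Y=3) = 1.2050
H(X|Y) = 0.380·1.3892 + 0.255·1.1678 + 0.213·1.4111 + 0.152·1.2050 = 1.3094 bits

I(X;Y) = H(X) - H(X|Y) = 1.5446 - 1.3094 = 0.2352 bits

Cross-check via I(X;Y) = H(X) + H(Y) - H(X,Y): computing H(Y) from the column sums and H(X,Y) from the 12 cells in the same way gives H(Y) = 1.9215 bits and H(X,Y) = 3.2309 bits, so
I(X;Y) = 1.5446 + 1.9215 - 3.2309 = 0.2352 bits ✓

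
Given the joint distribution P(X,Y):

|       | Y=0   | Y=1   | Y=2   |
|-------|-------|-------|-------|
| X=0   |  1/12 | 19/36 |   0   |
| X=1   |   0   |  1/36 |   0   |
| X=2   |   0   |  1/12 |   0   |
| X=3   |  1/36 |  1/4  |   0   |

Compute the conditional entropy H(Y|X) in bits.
0.4814 bits

H(Y|X) = H(X,Y) - H(X)

H(X,Y) = -Σ_{x,y} P(x,y) log₂ P(x,y). Per-cell terms -P(x,y)·log₂P(x,y):
  X=0: 0.29875, 0.48661, 0.00000
  X=1: 0.00000, 0.14361, 0.00000
  X=2: 0.00000, 0.29875, 0.00000
  X=3: 0.14361, 0.50000, 0.00000
  (cells with P = 0 contribute 0)
Sum of the 12 terms: H(X,Y) = 1.8713 bits

Marginal of X (row sums):
  P(X=0) = 1/12 + 19/36 + 0 = 11/18
  P(X=1) = 0 + 1/36 + 0 = 1/36
  P(X=2) = 0 + 1/12 + 0 = 1/12
  P(X=3) = 1/36 + 1/4 + 0 = 5/18
H(X) = -[(11/18)·log₂(11/18) + (1/36)·log₂(1/36) + (1/12)·log₂(1/12) + (5/18)·log₂(5/18)]
  = 0.43419 + 0.14361 + 0.29875 + 0.51333 = 1.3899 bits

H(Y|X) = H(X,Y) - H(X) = 1.8713 - 1.3899 = 0.4814 bits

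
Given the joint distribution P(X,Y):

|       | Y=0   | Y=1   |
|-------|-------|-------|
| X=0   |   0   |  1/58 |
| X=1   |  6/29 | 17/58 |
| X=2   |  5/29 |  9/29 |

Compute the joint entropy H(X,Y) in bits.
2.0514 bits

H(X,Y) = -Σ_{x,y} P(x,y) log₂ P(x,y). Per-cell terms -P(x,y)·log₂P(x,y):
  X=0: 0.0000, 0.1010
  X=1: 0.4703, 0.5189
  X=2: 0.4373, 0.5239
  (cells with P = 0 contribute 0)
Sum of the 6 terms: H(X,Y) = 2.0514 bits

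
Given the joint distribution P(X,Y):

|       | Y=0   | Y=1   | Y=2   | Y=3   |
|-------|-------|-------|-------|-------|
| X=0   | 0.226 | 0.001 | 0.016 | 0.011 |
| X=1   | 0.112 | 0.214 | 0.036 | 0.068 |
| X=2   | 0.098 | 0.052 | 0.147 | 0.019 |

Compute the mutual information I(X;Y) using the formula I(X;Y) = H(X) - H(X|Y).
0.3802 bits

I(X;Y) = H(X) - H(X|Y)

Marginal of X (row sums):
  P(X=0) = 0.226 + 0.001 + 0.016 + 0.011 = 0.254
  P(X=1) = 0.112 + 0.214 + 0.036 + 0.068 = 0.430
  P(X=2) = 0.098 + 0.052 + 0.147 + 0.019 = 0.316
H(X) = -[0.254·log₂(0.254) + 0.430·log₂(0.430) + 0.316·log₂(0.316)]
  = 0.502183 + 0.523564 + 0.525193 = 1.55094 bits

Marginal of Y (column sums):
  P(Y=0) = 0.226 + 0.112 + 0.098 = 0.436
  P(Y=1) = 0.001 + 0.214 + 0.052 = 0.267
  P(Y=2) = 0.016 + 0.036 + 0.147 = 0.199
  P(Y=3) = 0.011 + 0.068 + 0.019 = 0.098
H(X|Y) = Σ_y P(y)·H(X|Y=y):
  Y=0: P(Y=0) = 0.436, P(X|Y=0) = (113/218, 28/109, 49/218) → H(X|Y=0) = 1.479134
  Y=1: P(Y=1) = 0.267, P(X|Y=1) = (1/267, 214/267, 52/267) → H(X|Y=1) = 0.745727
  Y=2: P(Y=2) = 0.199, P(X|Y=2) = (16/199, 36/199, 147/199) → H(X|Y=2) = 1.061403
  Y=3: P(Y=3) = 0.098, P(X|Y=3) = (11/98, 34/49, 19/98) → H(X|Y=3) = 1.178875
H(X|Y) = 0.436·1.479134 + 0.267·0.745727 + 0.199·1.061403 + 0.098·1.178875 = 1.17076 bits

I(X;Y) = H(X) - H(X|Y) = 1.55094 - 1.17076 = 0.3802 bits

Cross-check via I(X;Y) = H(X) + H(Y) - H(X,Y): computing H(Y) from the column sums and H(X,Y) from the 12 cells in the same way gives H(Y) = 1.82272 bits and H(X,Y) = 2.99348 bits, so
I(X;Y) = 1.55094 + 1.82272 - 2.99348 = 0.3802 bits ✓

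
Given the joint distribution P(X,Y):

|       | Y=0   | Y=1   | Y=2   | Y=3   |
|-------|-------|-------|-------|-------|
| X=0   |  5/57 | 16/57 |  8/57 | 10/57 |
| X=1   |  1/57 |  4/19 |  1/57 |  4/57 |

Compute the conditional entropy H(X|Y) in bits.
0.8439 bits

H(X|Y) = H(X,Y) - H(Y)

H(X,Y) = -Σ_{x,y} P(x,y) log₂ P(x,y). Per-cell terms -P(x,y)·log₂P(x,y):
  X=0: 0.30798, 0.51450, 0.39760, 0.44052
  X=1: 0.10233, 0.47325, 0.10233, 0.26897
Sum of the 8 terms: H(X,Y) = 2.6075 bits

Marginal of Y (column sums):
  P(Y=0) = 5/57 + 1/57 = 2/19
  P(Y=1) = 16/57 + 4/19 = 28/57
  P(Y=2) = 8/57 + 1/57 = 3/19
  P(Y=3) = 10/57 + 4/57 = 14/57
H(Y) = -[(2/19)·log₂(2/19) + (28/57)·log₂(28/57) + (3/19)·log₂(3/19) + (14/57)·log₂(14/57)]
  = 0.34189 + 0.50377 + 0.42047 + 0.49750 = 1.7636 bits

H(X|Y) = H(X,Y) - H(Y) = 2.6075 - 1.7636 = 0.8439 bits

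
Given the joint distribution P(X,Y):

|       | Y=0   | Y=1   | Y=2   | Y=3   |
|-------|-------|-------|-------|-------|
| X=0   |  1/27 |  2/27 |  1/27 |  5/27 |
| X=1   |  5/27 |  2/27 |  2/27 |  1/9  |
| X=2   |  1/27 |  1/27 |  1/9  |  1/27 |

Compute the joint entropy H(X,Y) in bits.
3.3205 bits

H(X,Y) = -Σ_{x,y} P(x,y) log₂ P(x,y). Per-cell terms -P(x,y)·log₂P(x,y):
  X=0: 0.17611, 0.27814, 0.17611, 0.45055
  X=1: 0.45055, 0.27814, 0.27814, 0.35221
  X=2: 0.17611, 0.17611, 0.35221, 0.17611
Sum of the 12 terms: H(X,Y) = 3.3205 bits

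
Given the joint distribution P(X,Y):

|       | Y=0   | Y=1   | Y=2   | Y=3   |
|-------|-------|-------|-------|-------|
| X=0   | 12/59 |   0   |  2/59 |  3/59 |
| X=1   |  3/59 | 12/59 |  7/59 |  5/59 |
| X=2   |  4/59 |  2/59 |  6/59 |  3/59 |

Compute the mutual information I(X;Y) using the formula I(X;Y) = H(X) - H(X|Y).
0.3222 bits

I(X;Y) = H(X) - H(X|Y)

Marginal of X (row sums):
  P(X=0) = 12/59 + 0 + 2/59 + 3/59 = 17/59
  P(X=1) = 3/59 + 12/59 + 7/59 + 5/59 = 27/59
  P(X=2) = 4/59 + 2/59 + 6/59 + 3/59 = 15/59
H(X) = -[(17/59)·log₂(17/59) + (27/59)·log₂(27/59) + (15/59)·log₂(15/59)]
  = 0.5173 + 0.5161 + 0.5023 = 1.5357 bits

Marginal of Y (column sums):
  P(Y=0) = 12/59 + 3/59 + 4/59 = 19/59
  P(Y=1) = 0 + 12/59 + 2/59 = 14/59
  P(Y=2) = 2/59 + 7/59 + 6/59 = 15/59
  P(Y=3) = 3/59 + 5/59 + 3/59 = 11/59
H(X|Y) = Σ_y P(y)·H(X|Y=y):
  Y=0: P(Y=0) = 19/59, P(X|Y=0) = (12/19, 3/19, 4/19) → H(X|Y=0) = 1.3124
  Y=1: P(Y=1) = 14/59, P(X|Y=1) = (0, 6/7, 1/7) → H(X|Y=1) = 0.5917
  Y=2: P(Y=2) = 15/59, P(X|Y=2) = (2/15, 7/15, 2/5) → H(X|Y=2) = 1.4295
  Y=3: P(Y=3) = 11/59, P(X|Y=3) = (3/11, 5/11, 3/11) → H(X|Y=3) = 1.5395
H(X|Y) = (19/59)·1.3124 + (14/59)·0.5917 + (15/59)·1.4295 + (11/59)·1.5395 = 1.2135 bits

I(X;Y) = H(X) - H(X|Y) = 1.5357 - 1.2135 = 0.3222 bits

Cross-check via I(X;Y) = H(X) + H(Y) - H(X,Y): computing H(Y) from the column sums and H(X,Y) from the 12 cells in the same way gives H(Y) = 1.9730 bits and H(X,Y) = 3.1865 bits, so
I(X;Y) = 1.5357 + 1.9730 - 3.1865 = 0.3222 bits ✓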